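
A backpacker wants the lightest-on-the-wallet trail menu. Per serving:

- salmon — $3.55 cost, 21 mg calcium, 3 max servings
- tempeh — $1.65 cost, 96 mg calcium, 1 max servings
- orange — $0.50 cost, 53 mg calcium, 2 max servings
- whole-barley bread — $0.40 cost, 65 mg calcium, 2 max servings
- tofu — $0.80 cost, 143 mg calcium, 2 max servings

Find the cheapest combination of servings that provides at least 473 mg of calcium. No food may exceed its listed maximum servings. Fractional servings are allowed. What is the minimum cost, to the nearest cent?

$2.94

Cost per mg of calcium: tofu $0.0056, whole-barley bread $0.0062, orange $0.0094, tempeh $0.0172, salmon $0.1690.
Take 2 servings of tofu: +286.0 mg calcium for $1.60 (total $1.60, still need 187.0 mg).
Take 2 servings of whole-barley bread: +130.0 mg calcium for $0.80 (total $2.40, still need 57.0 mg).
Take 1.075 servings of orange: +57.0 mg calcium for $0.54 (total $2.94, still need 0.0 mg).
Greedy by cheapest-per-mg is optimal for a single linear constraint, so the minimum cost is $2.94.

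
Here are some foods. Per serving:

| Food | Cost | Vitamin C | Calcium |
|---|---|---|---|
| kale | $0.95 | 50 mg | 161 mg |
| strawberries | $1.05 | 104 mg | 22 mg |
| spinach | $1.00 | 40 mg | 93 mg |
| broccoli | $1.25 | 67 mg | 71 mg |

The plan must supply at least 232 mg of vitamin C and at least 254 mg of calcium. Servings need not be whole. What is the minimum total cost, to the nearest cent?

Two binding constraints pin down two serving amounts, so the optimal mix uses at most two foods. The candidates are each food alone (scaled to the tighter of vitamin C/calcium) and each pair with both constraints tight.
kale only: max(232/50, 254/161) = 4.64 servings → $4.41.
strawberries only: max(232/104, 254/22) = 11.55 servings → $12.12.
spinach only: max(232/40, 254/93) = 5.8 servings → $5.80.
broccoli only: max(232/67, 254/71) = 3.577 servings → $4.47.
kale + strawberries with both tight: 1.362 servings and 1.576 servings → $2.95.
kale + spinach: intersection lies outside the first quadrant.
kale + broccoli with both tight: 0.07545 servings and 3.406 servings → $4.33.
strawberries + spinach with both tight: 1.298 servings and 2.424 servings → $3.79.
strawberries + broccoli with both targets exact would need a negative amount; discard.
spinach + broccoli with both tight: 0.161 servings and 3.367 servings → $4.37.
So the least-cost plan costs $2.95.

$2.95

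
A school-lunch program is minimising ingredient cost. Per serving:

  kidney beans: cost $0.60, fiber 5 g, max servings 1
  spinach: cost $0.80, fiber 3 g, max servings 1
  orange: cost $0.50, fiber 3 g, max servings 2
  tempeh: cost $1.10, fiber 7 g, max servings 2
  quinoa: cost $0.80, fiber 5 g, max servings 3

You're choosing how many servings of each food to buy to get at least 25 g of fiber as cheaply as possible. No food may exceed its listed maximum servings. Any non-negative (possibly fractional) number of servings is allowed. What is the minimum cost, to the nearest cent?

Cost per g of fiber: kidney beans $0.1200, tempeh $0.1571, quinoa $0.1600, orange $0.1667, spinach $0.2667.
Take 1 serving of kidney beans: +5.0 g fiber for $0.60 (total $0.60, still need 20.0 g).
Take 2 servings of tempeh: +14.0 g fiber for $2.20 (total $2.80, still need 6.0 g).
Take 1.2 servings of quinoa: +6.0 g fiber for $0.96 (total $3.76, still need 0.0 g).
Filling from the cheapest source first is optimal under one linear minimum: $3.76.

$3.76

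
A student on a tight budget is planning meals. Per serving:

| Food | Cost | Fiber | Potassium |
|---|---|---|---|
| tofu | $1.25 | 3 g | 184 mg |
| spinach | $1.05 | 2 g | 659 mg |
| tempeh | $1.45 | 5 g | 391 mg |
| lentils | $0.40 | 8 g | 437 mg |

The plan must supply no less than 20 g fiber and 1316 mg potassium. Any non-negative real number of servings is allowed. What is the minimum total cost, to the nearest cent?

For a min-cost LP with two ≥-constraints, a basic feasible solution has at most two positive variables.
tofu only: max(20/3, 1316/184) = 7.152 servings → $8.94.
spinach only: max(20/2, 1316/659) = 10 servings → $10.50.
tempeh only: max(20/5, 1316/391) = 4 servings → $5.80.
lentils only: max(20/8, 1316/437) = 3.011 servings → $1.20.
tofu + spinach with both tight: 6.556 servings and 0.1666 servings → $8.37.
tofu + tempeh with both tight: 4.901 servings and 1.059 servings → $7.66.
tofu + lentils: the both-tight solution has a negative serving — not a feasible corner.
spinach + tempeh: the both-tight solution has a negative serving — not a feasible corner.
spinach + lentils with both tight: 0.4065 servings and 2.398 servings → $1.39.
tempeh + lentils with both tight: 1.896 servings and 1.315 servings → $3.28.
Cheapest feasible corner: $1.20.

$1.20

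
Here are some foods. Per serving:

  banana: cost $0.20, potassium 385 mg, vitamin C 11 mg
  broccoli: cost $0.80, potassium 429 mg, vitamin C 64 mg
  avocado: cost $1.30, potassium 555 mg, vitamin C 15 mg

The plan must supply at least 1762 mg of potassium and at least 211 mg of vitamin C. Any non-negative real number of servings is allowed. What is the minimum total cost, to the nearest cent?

$2.71

With two linear requirements the optimum uses one or two foods; enumerate the corners.
banana only: max(1762/385, 211/11) = 19.18 servings → $3.84.
broccoli only: max(1762/429, 211/64) = 4.107 servings → $3.29.
avocado only: max(1762/555, 211/15) = 14.07 servings → $18.29.
banana + broccoli with both tight: 1.117 servings and 3.105 servings → $2.71.
banana + avocado: intersection lies outside the first quadrant.
broccoli + avocado with both tight: 3.118 servings and 0.765 servings → $3.49.
The minimum over all feasible corners is $2.71.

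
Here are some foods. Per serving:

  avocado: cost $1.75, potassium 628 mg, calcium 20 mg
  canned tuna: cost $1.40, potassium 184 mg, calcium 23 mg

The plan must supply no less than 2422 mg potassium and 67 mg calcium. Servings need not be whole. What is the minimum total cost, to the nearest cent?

$6.75

For a min-cost LP with two ≥-constraints, a basic feasible solution has at most two positive variables.
avocado only: max(2422/628, 67/20) = 3.857 servings → $6.75.
canned tuna only: max(2422/184, 67/23) = 13.16 servings → $18.43.
avocado + canned tuna: the both-tight solution has a negative serving — not a feasible corner.
Cheapest feasible corner: $6.75.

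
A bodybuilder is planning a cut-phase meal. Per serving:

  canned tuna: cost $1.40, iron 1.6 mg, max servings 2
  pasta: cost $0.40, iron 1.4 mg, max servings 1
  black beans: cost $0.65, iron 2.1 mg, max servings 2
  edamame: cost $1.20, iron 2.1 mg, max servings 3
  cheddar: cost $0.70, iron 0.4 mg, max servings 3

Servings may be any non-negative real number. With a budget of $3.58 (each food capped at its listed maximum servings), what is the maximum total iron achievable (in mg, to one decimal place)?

8.9 mg

Iron per dollar: pasta 3.5, black beans 3.231, edamame 1.75, canned tuna 1.143, cheddar 0.5714.
Take 1 serving of pasta: spends $0.40, +1.4 mg iron (running total 1.4 mg).
Take 2 servings of black beans: spends $1.30, +4.2 mg iron (running total 5.6 mg).
Take 1.567 servings of edamame: spends $1.88, +3.3 mg iron (running total 8.9 mg).
Greedy by best ratio exhausts the cost allowance optimally: 8.9 mg.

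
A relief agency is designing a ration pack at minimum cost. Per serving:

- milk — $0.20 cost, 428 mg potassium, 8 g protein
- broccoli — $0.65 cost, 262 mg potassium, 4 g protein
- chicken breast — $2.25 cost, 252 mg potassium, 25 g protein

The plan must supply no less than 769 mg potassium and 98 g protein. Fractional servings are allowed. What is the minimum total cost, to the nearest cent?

$2.45

A basic optimal solution has at most two foods positive. Try each food alone and each pair with both targets met exactly.
milk only: max(769/428, 98/8) = 12.25 servings → $2.45.
broccoli only: max(769/262, 98/4) = 24.5 servings → $15.93.
chicken breast only: max(769/252, 98/25) = 3.92 servings → $8.82.
milk + broccoli: the both-tight solution has a negative serving — not a feasible corner.
milk + chicken breast with both targets exact would need a negative amount; discard.
broccoli + chicken breast: intersection lies outside the first quadrant.
Cheapest feasible corner: $2.45.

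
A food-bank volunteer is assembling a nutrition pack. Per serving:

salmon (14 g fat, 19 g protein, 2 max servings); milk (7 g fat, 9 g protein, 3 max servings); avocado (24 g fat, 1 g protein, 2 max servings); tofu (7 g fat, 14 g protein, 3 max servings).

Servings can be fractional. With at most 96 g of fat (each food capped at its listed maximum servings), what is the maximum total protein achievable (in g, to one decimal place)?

108.1 g

Protein per g fat: tofu 2, salmon 1.357, milk 1.286, avocado 0.04167.
Take 3 servings of tofu: uses 21 g fat, +42.0 g protein (running total 42.0 g).
Take 2 servings of salmon: uses 28 g fat, +38.0 g protein (running total 80.0 g).
Take 3 servings of milk: uses 21 g fat, +27.0 g protein (running total 107.0 g).
Take 1.083 servings of avocado: uses 26 g fat, +1.1 g protein (running total 108.1 g).
Greedy by best ratio exhausts the fat allowance optimally: 108.1 g.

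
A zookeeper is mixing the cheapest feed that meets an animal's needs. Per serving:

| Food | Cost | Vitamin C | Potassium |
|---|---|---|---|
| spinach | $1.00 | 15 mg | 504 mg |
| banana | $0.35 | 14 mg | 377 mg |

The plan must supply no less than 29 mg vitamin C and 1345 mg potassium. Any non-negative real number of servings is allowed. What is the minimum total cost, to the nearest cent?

$1.25

With two linear requirements the optimum uses one or two foods; enumerate the corners.
spinach only: max(29/15, 1345/504) = 2.669 servings → $2.67.
banana only: max(29/14, 1345/377) = 3.568 servings → $1.25.
spinach + banana: the both-tight solution has a negative serving — not a feasible corner.
So the least-cost plan costs $1.25.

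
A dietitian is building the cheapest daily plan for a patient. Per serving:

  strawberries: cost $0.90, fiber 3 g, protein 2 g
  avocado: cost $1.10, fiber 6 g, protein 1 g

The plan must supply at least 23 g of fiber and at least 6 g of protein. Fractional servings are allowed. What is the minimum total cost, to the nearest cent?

$4.72

strawberries only: max(23/3, 6/2) = 7.667 servings → $6.90.
avocado only: max(23/6, 6/1) = 6 servings → $6.60.
strawberries + avocado with both tight: 1.444 servings and 3.111 servings → $4.72.
The minimum over all feasible corners is $4.72.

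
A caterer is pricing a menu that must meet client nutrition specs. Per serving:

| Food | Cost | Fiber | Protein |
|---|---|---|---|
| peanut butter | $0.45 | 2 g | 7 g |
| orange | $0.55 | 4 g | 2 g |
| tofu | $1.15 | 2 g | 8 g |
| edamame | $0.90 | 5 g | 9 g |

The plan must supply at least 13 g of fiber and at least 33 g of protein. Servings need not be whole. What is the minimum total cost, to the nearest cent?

The cheapest plan sits at a corner of the feasible region — with two constraints it uses at most two foods.
peanut butter only: max(13/2, 33/7) = 6.5 servings → $2.92.
orange only: max(13/4, 33/2) = 16.5 servings → $9.07.
tofu only: max(13/2, 33/8) = 6.5 servings → $7.47.
edamame only: max(13/5, 33/9) = 3.667 servings → $3.30.
peanut butter + orange with both tight: 4.417 servings and 1.042 servings → $2.56.
peanut butter + tofu: intersection lies outside the first quadrant.
peanut butter + edamame with both tight: 2.824 servings and 1.471 servings → $2.59.
orange + tofu with both tight: 1.357 servings and 3.786 servings → $5.10.
orange + edamame: the both-tight solution has a negative serving — not a feasible corner.
tofu + edamame with both tight: 2.182 servings and 1.727 servings → $4.06.
The minimum over all feasible corners is $2.56.

$2.56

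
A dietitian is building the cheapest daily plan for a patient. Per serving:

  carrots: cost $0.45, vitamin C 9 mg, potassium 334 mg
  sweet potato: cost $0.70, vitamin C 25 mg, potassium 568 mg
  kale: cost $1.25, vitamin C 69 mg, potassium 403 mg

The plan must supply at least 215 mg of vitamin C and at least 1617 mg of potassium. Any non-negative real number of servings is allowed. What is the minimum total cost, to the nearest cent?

With two linear requirements the optimum uses one or two foods; enumerate the corners.
carrots only: max(215/9, 1617/334) = 23.89 servings → $10.75.
sweet potato only: max(215/25, 1617/568) = 8.6 servings → $6.02.
kale only: max(215/69, 1617/403) = 4.012 servings → $5.02.
carrots + sweet potato: the both-tight solution has a negative serving — not a feasible corner.
carrots + kale with both tight: 1.284 servings and 2.949 servings → $4.26.
sweet potato + kale with both tight: 0.8561 servings and 2.806 servings → $4.11.
Cheapest feasible corner: $4.11.

$4.11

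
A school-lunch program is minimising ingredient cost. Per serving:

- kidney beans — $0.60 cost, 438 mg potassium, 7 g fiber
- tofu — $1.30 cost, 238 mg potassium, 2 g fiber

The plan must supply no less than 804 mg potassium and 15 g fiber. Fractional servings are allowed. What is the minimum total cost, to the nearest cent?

Two binding constraints pin down two serving amounts, so the optimal mix uses at most two foods. The candidates are each food alone (scaled to the tighter of potassium/fiber) and each pair with both constraints tight.
kidney beans only: max(804/438, 15/7) = 2.143 servings → $1.29.
tofu only: max(804/238, 15/2) = 7.5 servings → $9.75.
kidney beans + tofu: intersection lies outside the first quadrant.
The minimum over all feasible corners is $1.29.

$1.29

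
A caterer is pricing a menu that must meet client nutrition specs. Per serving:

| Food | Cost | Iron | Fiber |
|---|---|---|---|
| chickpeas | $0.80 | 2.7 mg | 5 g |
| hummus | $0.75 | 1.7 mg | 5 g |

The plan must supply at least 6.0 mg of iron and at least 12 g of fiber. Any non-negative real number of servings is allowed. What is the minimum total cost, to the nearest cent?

$1.90

At the optimum either one food covers both requirements or two foods hit both targets exactly; no other combination can be cheaper.
chickpeas only: max(6.0/2.7, 12/5) = 2.4 servings → $1.92.
hummus only: max(6.0/1.7, 12/5) = 3.529 servings → $2.65.
chickpeas + hummus with both tight: 1.92 servings and 0.48 servings → $1.90.
So the least-cost plan costs $1.90.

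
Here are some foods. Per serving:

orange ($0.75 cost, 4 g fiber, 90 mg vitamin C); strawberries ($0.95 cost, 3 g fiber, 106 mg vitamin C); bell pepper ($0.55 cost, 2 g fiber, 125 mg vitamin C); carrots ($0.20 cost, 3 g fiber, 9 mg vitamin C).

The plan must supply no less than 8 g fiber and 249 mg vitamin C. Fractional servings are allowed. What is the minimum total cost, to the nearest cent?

$1.32

orange only: max(8/4, 249/90) = 2.767 servings → $2.08.
strawberries only: max(8/3, 249/106) = 2.667 servings → $2.53.
bell pepper only: max(8/2, 249/125) = 4 servings → $2.20.
carrots only: max(8/3, 249/9) = 27.67 servings → $5.53.
orange + strawberries with both tight: 0.6558 servings and 1.792 servings → $2.19.
orange + bell pepper with both tight: 1.569 servings and 0.8625 servings → $1.65.
orange + carrots: the both-tight solution has a negative serving — not a feasible corner.
strawberries + bell pepper with both targets exact would need a negative amount; discard.
strawberries + carrots with both tight: 2.32 servings and 0.3471 servings → $2.27.
bell pepper + carrots with both tight: 1.891 servings and 1.406 servings → $1.32.
The minimum over all feasible corners is $1.32.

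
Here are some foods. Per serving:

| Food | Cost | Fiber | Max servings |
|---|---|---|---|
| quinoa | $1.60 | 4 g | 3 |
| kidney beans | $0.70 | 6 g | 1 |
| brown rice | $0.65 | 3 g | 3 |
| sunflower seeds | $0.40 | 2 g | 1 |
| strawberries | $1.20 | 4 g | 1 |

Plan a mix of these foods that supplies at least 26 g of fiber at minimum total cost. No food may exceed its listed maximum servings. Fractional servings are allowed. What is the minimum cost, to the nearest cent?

Cost per g of fiber: kidney beans $0.1167, sunflower seeds $0.2000, brown rice $0.2167, strawberries $0.3000, quinoa $0.4000.
Take 1 serving of kidney beans: +6.0 g fiber for $0.70 (total $0.70, still need 20.0 g).
Take 1 serving of sunflower seeds: +2.0 g fiber for $0.40 (total $1.10, still need 18.0 g).
Take 3 servings of brown rice: +9.0 g fiber for $1.95 (total $3.05, still need 9.0 g).
Take 1 serving of strawberries: +4.0 g fiber for $1.20 (total $4.25, still need 5.0 g).
Take 1.25 servings of quinoa: +5.0 g fiber for $2.00 (total $6.25, still need 0.0 g).
Greedy by cheapest-per-g is optimal for a single linear constraint, so the minimum cost is $6.25.

$6.25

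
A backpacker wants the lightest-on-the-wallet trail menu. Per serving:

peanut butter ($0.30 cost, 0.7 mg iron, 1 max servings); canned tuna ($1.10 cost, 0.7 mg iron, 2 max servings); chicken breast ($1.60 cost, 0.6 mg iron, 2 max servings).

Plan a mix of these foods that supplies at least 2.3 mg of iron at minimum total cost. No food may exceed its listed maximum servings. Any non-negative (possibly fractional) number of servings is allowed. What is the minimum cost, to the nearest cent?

$3.03

Cost per mg of iron: peanut butter $0.4286, canned tuna $1.5714, chicken breast $2.6667.
Take 1 serving of peanut butter: +0.7 mg iron for $0.30 (total $0.30, still need 1.6 mg).
Take 2 servings of canned tuna: +1.4 mg iron for $2.20 (total $2.50, still need 0.2 mg).
Take 0.3333 servings of chicken breast: +0.2 mg iron for $0.53 (total $3.03, still need 0.0 mg).
Filling from the cheapest source first is optimal under one linear minimum: $3.03.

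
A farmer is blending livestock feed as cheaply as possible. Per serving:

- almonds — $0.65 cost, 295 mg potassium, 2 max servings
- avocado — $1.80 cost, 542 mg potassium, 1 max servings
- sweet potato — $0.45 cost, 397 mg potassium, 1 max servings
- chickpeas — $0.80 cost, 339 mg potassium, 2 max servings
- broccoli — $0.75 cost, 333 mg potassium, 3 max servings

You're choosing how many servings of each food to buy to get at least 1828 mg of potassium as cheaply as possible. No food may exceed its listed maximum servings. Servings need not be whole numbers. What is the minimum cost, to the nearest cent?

Cost per mg of potassium: sweet potato $0.0011, almonds $0.0022, broccoli $0.0023, chickpeas $0.0024, avocado $0.0033.
Take 1 serving of sweet potato: +397.0 mg potassium for $0.45 (total $0.45, still need 1431.0 mg).
Take 2 servings of almonds: +590.0 mg potassium for $1.30 (total $1.75, still need 841.0 mg).
Take 2.526 servings of broccoli: +841.0 mg potassium for $1.89 (total $3.64, still need 0.0 mg).
Filling from the cheapest source first is optimal under one linear minimum: $3.64.

$3.64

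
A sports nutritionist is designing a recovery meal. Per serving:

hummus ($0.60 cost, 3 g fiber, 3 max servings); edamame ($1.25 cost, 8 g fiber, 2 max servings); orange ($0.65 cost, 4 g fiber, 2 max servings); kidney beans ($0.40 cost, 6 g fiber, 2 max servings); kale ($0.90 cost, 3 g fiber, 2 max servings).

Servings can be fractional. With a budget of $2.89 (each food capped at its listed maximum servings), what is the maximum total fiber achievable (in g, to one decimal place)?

Fiber per dollar: kidney beans 15, edamame 6.4, orange 6.154, hummus 5, kale 3.333.
Take 2 servings of kidney beans: spends $0.80, +12.0 g fiber (running total 12.0 g).
Take 1.672 servings of edamame: spends $2.09, +13.4 g fiber (running total 25.4 g).
Filling greedily by fiber-per-dollar is optimal for one linear limit, giving 25.4 g.

25.4 g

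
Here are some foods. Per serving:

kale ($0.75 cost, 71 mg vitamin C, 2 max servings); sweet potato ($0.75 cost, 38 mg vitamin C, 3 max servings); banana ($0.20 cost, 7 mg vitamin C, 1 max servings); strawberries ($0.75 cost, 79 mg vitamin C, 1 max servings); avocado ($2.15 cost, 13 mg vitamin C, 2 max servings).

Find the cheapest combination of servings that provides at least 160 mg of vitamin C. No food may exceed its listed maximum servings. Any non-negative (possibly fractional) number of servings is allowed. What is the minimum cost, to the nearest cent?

Cost per mg of vitamin C: strawberries $0.0095, kale $0.0106, sweet potato $0.0197, banana $0.0286, avocado $0.1654.
Take 1 serving of strawberries: +79.0 mg vitamin C for $0.75 (total $0.75, still need 81.0 mg).
Take 1.141 servings of kale: +81.0 mg vitamin C for $0.86 (total $1.61, still need 0.0 mg).
Filling from the cheapest source first is optimal under one linear minimum: $1.61.

$1.61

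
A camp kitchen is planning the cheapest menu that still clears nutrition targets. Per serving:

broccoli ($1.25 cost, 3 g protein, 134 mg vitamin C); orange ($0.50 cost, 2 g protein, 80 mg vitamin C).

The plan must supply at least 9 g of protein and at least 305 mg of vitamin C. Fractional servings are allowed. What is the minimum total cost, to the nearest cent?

broccoli only: max(9/3, 305/134) = 3 servings → $3.75.
orange only: max(9/2, 305/80) = 4.5 servings → $2.25.
broccoli + orange: the both-tight solution has a negative serving — not a feasible corner.
The minimum over all feasible corners is $2.25.

$2.25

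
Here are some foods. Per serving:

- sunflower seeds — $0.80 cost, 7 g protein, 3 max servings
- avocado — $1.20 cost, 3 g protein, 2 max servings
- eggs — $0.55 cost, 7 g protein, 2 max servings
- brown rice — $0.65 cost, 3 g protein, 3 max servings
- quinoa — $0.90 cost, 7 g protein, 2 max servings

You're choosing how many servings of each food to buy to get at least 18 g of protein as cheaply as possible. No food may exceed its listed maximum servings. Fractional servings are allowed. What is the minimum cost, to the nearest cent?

Cost per g of protein: eggs $0.0786, sunflower seeds $0.1143, quinoa $0.1286, brown rice $0.2167, avocado $0.4000.
Take 2 servings of eggs: +14.0 g protein for $1.10 (total $1.10, still need 4.0 g).
Take 0.5714 servings of sunflower seeds: +4.0 g protein for $0.46 (total $1.56, still need 0.0 g).
Filling from the cheapest source first is optimal under one linear minimum: $1.56.

$1.56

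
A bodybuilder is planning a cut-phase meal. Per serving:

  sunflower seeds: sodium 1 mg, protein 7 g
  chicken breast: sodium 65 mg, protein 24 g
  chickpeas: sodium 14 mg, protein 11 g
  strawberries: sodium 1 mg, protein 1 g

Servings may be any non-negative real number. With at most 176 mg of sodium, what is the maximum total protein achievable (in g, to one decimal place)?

1232.0 g

Protein per mg sodium: sunflower seeds 7, strawberries 1, chickpeas 0.7857, chicken breast 0.3692.
With no serving limits, spend the whole sodium allowance on sunflower seeds: 176 mg / 1 mg × 7 g = 1232.0 g.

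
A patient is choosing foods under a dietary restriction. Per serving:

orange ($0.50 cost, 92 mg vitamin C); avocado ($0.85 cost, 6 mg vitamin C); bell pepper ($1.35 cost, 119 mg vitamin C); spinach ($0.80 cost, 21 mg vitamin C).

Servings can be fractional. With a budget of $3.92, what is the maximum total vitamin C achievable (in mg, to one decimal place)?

721.3 mg

Vitamin C per dollar: orange 184, bell pepper 88.15, spinach 26.25, avocado 7.059.
With no serving limits, spend the whole cost allowance on orange: $3.92 / $0.50 × 92 mg = 721.3 mg.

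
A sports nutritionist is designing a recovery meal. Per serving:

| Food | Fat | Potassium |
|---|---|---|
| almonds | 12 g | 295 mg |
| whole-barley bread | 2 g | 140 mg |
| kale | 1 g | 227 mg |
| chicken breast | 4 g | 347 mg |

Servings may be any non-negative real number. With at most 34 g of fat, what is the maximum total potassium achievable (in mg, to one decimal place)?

Potassium per g fat: kale 227, chicken breast 86.75, whole-barley bread 70, almonds 24.58.
With no serving limits, spend the whole fat allowance on kale: 34 g / 1 g × 227 mg = 7718.0 mg.

7718.0 mg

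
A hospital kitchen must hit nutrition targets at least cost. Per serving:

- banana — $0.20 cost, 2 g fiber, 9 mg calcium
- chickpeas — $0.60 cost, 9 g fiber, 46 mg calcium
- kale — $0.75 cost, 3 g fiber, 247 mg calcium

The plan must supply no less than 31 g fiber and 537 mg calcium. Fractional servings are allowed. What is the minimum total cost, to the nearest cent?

$2.97

The cheapest plan sits at a corner of the feasible region — with two constraints it uses at most two foods.
banana only: max(31/2, 537/9) = 59.67 servings → $11.93.
chickpeas only: max(31/9, 537/46) = 11.67 servings → $7.00.
kale only: max(31/3, 537/247) = 10.33 servings → $7.75.
banana + chickpeas with both targets exact would need a negative amount; discard.
banana + kale with both tight: 12.95 servings and 1.702 servings → $3.87.
chickpeas + kale with both tight: 2.9 servings and 1.634 servings → $2.97.
Cheapest feasible corner: $2.97.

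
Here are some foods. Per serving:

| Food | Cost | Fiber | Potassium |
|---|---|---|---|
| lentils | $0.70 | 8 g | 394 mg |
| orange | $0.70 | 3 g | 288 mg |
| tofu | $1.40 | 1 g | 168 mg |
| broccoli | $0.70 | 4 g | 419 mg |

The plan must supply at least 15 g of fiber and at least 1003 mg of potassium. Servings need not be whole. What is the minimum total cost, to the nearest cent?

$1.73

Minimising a linear cost over {fiber ≥ 15, potassium ≥ 1003, servings ≥ 0} — the optimum is at a vertex, using one or two foods.
lentils only: max(15/8, 1003/394) = 2.546 servings → $1.78.
orange only: max(15/3, 1003/288) = 5 servings → $3.50.
tofu only: max(15/1, 1003/168) = 15 servings → $21.00.
broccoli only: max(15/4, 1003/419) = 3.75 servings → $2.62.
lentils + orange with both tight: 1.168 servings and 1.884 servings → $2.14.
lentils + tofu with both tight: 1.597 servings and 2.225 servings → $4.23.
lentils + broccoli with both tight: 1.28 servings and 1.19 servings → $1.73.
orange + tofu: the both-tight solution has a negative serving — not a feasible corner.
orange + broccoli: intersection lies outside the first quadrant.
tofu + broccoli with both targets exact would need a negative amount; discard.
Cheapest feasible corner: $1.73.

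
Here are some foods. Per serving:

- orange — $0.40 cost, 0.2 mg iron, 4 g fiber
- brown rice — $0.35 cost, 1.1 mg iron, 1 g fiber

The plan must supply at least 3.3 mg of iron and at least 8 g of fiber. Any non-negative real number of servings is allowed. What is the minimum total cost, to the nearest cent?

Compare the cost at each extreme point of the feasible region.
orange only: max(3.3/0.2, 8/4) = 16.5 servings → $6.60.
brown rice only: max(3.3/1.1, 8/1) = 8 servings → $2.80.
orange + brown rice with both tight: 1.31 servings and 2.762 servings → $1.49.
So the least-cost plan costs $1.49.

$1.49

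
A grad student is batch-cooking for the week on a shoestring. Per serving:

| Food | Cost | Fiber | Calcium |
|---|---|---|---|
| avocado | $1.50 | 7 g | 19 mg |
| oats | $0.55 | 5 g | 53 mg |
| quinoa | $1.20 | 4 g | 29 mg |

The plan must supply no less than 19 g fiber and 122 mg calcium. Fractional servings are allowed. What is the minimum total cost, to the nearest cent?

This is a tiny linear program; its minimum lies at a vertex of the feasible set. List the vertices and price them.
avocado only: max(19/7, 122/19) = 6.421 servings → $9.63.
oats only: max(19/5, 122/53) = 3.8 servings → $2.09.
quinoa only: max(19/4, 122/29) = 4.75 servings → $5.70.
avocado + oats with both tight: 1.438 servings and 1.786 servings → $3.14.
avocado + quinoa with both tight: 0.4961 servings and 3.882 servings → $5.40.
oats + quinoa: intersection lies outside the first quadrant.
Cheapest feasible corner: $2.09.

$2.09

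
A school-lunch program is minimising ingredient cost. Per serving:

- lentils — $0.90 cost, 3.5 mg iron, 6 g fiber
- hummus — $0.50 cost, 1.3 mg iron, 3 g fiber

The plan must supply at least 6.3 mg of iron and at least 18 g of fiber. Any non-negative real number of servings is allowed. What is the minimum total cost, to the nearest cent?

$2.70

lentils only: max(6.3/3.5, 18/6) = 3 servings → $2.70.
hummus only: max(6.3/1.3, 18/3) = 6 servings → $3.00.
lentils + hummus: intersection lies outside the first quadrant.
The minimum over all feasible corners is $2.70.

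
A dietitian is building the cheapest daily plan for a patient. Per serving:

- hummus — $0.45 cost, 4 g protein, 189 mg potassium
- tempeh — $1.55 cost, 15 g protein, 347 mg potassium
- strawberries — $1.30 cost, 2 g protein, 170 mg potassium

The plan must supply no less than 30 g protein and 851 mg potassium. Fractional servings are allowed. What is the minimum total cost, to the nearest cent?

For a min-cost LP with two ≥-constraints, a basic feasible solution has at most two positive variables.
hummus only: max(30/4, 851/189) = 7.5 servings → $3.38.
tempeh only: max(30/15, 851/347) = 2.452 servings → $3.80.
strawberries only: max(30/2, 851/170) = 15 servings → $19.50.
hummus + tempeh with both tight: 1.628 servings and 1.566 servings → $3.16.
hummus + strawberries with both targets exact would need a negative amount; discard.
tempeh + strawberries with both tight: 1.831 servings and 1.269 servings → $4.49.
So the least-cost plan costs $3.16.

$3.16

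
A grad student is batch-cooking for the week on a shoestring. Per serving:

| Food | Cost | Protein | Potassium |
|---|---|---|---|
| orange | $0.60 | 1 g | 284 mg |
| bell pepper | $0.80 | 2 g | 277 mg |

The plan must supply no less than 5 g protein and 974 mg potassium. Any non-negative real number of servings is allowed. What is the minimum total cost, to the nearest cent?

Compare the cost at each extreme point of the feasible region.
orange only: max(5/1, 974/284) = 5 servings → $3.00.
bell pepper only: max(5/2, 974/277) = 3.516 servings → $2.81.
orange + bell pepper with both tight: 1.935 servings and 1.533 servings → $2.39.
So the least-cost plan costs $2.39.

$2.39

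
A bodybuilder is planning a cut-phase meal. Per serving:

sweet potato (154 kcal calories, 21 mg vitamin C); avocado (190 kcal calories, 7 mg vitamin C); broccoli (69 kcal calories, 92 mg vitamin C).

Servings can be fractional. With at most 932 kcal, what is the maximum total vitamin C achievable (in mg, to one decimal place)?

1242.7 mg

Vitamin C per kcal: broccoli 1.333, sweet potato 0.1364, avocado 0.03684.
With no serving limits, spend the whole calories allowance on broccoli: 932 kcal / 69 kcal × 92 mg = 1242.7 mg.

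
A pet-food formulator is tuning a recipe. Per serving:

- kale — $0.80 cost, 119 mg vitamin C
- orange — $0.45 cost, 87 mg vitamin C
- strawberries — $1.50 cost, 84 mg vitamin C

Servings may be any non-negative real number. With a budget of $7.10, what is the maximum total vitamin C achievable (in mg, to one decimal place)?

1372.7 mg

Vitamin C per dollar: orange 193.3, kale 148.8, strawberries 56.
With no serving limits, spend the whole cost allowance on orange: $7.10 / $0.45 × 87 mg = 1372.7 mg.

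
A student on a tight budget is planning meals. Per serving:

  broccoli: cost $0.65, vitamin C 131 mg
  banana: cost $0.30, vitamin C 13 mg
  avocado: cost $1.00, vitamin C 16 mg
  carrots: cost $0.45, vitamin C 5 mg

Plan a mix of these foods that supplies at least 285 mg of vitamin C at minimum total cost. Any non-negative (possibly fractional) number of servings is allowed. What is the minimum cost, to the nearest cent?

$1.41

Cost per mg of vitamin C: broccoli $0.0050, banana $0.0231, avocado $0.0625, carrots $0.0900.
With no serving limits, use only broccoli: 285 mg / 131 mg = 2.176 servings × $0.65 = $1.41.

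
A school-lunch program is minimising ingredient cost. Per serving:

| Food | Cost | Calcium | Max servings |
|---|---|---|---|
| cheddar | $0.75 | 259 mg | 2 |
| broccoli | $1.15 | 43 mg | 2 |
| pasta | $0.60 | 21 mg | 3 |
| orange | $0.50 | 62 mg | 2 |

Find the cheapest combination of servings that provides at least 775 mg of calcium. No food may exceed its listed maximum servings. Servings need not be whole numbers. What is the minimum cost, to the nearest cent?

$6.14

Cost per mg of calcium: cheddar $0.0029, orange $0.0081, broccoli $0.0267, pasta $0.0286.
Take 2 servings of cheddar: +518.0 mg calcium for $1.50 (total $1.50, still need 257.0 mg).
Take 2 servings of orange: +124.0 mg calcium for $1.00 (total $2.50, still need 133.0 mg).
Take 2 servings of broccoli: +86.0 mg calcium for $2.30 (total $4.80, still need 47.0 mg).
Take 2.238 servings of pasta: +47.0 mg calcium for $1.34 (total $6.14, still need 0.0 mg).
Greedy by cheapest-per-mg is optimal for a single linear constraint, so the minimum cost is $6.14.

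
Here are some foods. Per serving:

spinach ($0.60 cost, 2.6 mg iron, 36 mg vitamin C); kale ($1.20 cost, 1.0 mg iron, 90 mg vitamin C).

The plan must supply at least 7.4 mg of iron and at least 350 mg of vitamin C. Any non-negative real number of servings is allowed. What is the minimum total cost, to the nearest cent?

Minimising a linear cost over {iron ≥ 7.4, vitamin C ≥ 350, servings ≥ 0} — the optimum is at a vertex, using one or two foods.
spinach only: max(7.4/2.6, 350/36) = 9.722 servings → $5.83.
kale only: max(7.4/1.0, 350/90) = 7.4 servings → $8.88.
spinach + kale with both tight: 1.596 servings and 3.251 servings → $4.86.
Cheapest feasible corner: $4.86.

$4.86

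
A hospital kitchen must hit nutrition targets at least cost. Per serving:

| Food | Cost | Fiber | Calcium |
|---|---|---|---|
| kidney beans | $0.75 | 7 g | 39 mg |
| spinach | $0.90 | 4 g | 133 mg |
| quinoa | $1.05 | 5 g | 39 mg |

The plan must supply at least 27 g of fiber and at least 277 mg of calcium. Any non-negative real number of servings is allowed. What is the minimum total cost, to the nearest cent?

kidney beans only: max(27/7, 277/39) = 7.103 servings → $5.33.
spinach only: max(27/4, 277/133) = 6.75 servings → $6.08.
quinoa only: max(27/5, 277/39) = 7.103 servings → $7.46.
kidney beans + spinach with both tight: 3.204 servings and 1.143 servings → $3.43.
kidney beans + quinoa: intersection lies outside the first quadrant.
spinach + quinoa with both tight: 0.6523 servings and 4.878 servings → $5.71.
So the least-cost plan costs $3.43.

$3.43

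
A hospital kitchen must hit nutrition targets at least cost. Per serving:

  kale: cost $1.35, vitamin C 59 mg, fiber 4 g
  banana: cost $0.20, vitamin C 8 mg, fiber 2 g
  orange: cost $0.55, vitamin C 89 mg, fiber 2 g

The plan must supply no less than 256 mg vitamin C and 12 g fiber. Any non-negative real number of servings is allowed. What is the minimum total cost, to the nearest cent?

$2.10

This is a tiny linear program; its minimum lies at a vertex of the feasible set. List the vertices and price them.
kale only: max(256/59, 12/4) = 4.339 servings → $5.86.
banana only: max(256/8, 12/2) = 32 servings → $6.40.
orange only: max(256/89, 12/2) = 6 servings → $3.30.
kale + banana: intersection lies outside the first quadrant.
kale + orange with both tight: 2.336 servings and 1.328 servings → $3.88.
banana + orange with both tight: 3.432 servings and 2.568 servings → $2.10.
Cheapest feasible corner: $2.10.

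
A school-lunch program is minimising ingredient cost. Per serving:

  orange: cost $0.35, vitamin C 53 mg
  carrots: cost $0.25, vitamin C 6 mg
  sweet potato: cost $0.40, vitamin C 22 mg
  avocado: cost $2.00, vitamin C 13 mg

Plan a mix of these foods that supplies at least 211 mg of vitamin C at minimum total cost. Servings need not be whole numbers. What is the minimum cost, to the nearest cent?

Cost per mg of vitamin C: orange $0.0066, sweet potato $0.0182, carrots $0.0417, avocado $0.1538.
With no serving limits, use only orange: 211 mg / 53 mg = 3.981 servings × $0.35 = $1.39.

$1.39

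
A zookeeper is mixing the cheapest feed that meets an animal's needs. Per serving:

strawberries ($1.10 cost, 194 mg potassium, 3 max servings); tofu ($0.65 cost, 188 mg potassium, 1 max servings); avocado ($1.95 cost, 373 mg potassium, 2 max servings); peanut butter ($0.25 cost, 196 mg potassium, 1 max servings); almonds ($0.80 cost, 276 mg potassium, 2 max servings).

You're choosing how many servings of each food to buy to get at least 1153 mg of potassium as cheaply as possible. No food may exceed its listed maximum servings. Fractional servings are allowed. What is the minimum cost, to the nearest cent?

Cost per mg of potassium: peanut butter $0.0013, almonds $0.0029, tofu $0.0035, avocado $0.0052, strawberries $0.0057.
Take 1 serving of peanut butter: +196.0 mg potassium for $0.25 (total $0.25, still need 957.0 mg).
Take 2 servings of almonds: +552.0 mg potassium for $1.60 (total $1.85, still need 405.0 mg).
Take 1 serving of tofu: +188.0 mg potassium for $0.65 (total $2.50, still need 217.0 mg).
Take 0.5818 servings of avocado: +217.0 mg potassium for $1.13 (total $3.63, still need 0.0 mg).
Filling from the cheapest source first is optimal under one linear minimum: $3.63.

$3.63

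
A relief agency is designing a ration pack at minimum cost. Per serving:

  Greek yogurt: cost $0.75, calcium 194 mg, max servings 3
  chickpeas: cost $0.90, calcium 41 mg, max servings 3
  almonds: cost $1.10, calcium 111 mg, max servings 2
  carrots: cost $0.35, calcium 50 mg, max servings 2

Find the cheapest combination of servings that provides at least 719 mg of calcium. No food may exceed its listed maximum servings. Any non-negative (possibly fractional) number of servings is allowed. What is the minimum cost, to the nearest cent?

$3.32

Cost per mg of calcium: Greek yogurt $0.0039, carrots $0.0070, almonds $0.0099, chickpeas $0.0220.
Take 3 servings of Greek yogurt: +582.0 mg calcium for $2.25 (total $2.25, still need 137.0 mg).
Take 2 servings of carrots: +100.0 mg calcium for $0.70 (total $2.95, still need 37.0 mg).
Take 0.3333 servings of almonds: +37.0 mg calcium for $0.37 (total $3.32, still need 0.0 mg).
Greedy by cheapest-per-mg is optimal for a single linear constraint, so the minimum cost is $3.32.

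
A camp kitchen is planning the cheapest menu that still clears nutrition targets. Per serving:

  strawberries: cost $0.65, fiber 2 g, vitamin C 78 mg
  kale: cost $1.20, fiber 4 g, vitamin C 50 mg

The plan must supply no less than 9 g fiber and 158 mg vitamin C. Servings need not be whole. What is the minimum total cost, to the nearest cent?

$2.74

This is a tiny linear program; its minimum lies at a vertex of the feasible set. List the vertices and price them.
strawberries only: max(9/2, 158/78) = 4.5 servings → $2.92.
kale only: max(9/4, 158/50) = 3.16 servings → $3.79.
strawberries + kale with both tight: 0.8585 servings and 1.821 servings → $2.74.
So the least-cost plan costs $2.74.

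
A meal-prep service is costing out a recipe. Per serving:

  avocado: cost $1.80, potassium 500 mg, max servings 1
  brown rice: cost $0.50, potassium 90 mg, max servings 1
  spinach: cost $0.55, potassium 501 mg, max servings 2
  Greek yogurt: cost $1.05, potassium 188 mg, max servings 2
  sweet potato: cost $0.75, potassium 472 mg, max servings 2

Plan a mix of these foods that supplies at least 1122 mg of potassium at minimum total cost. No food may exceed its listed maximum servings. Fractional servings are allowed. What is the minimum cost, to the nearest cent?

$1.29

Cost per mg of potassium: spinach $0.0011, sweet potato $0.0016, avocado $0.0036, brown rice $0.0056, Greek yogurt $0.0056.
Take 2 servings of spinach: +1002.0 mg potassium for $1.10 (total $1.10, still need 120.0 mg).
Take 0.2542 servings of sweet potato: +120.0 mg potassium for $0.19 (total $1.29, still need 0.0 mg).
Filling from the cheapest source first is optimal under one linear minimum: $1.29.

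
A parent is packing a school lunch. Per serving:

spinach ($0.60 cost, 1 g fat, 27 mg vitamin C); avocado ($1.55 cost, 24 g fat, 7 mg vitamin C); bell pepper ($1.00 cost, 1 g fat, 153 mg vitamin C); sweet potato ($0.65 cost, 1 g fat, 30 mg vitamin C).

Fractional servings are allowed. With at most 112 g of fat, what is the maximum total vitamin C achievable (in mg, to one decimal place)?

17136.0 mg

Vitamin C per g fat: bell pepper 153, sweet potato 30, spinach 27, avocado 0.2917.
With no serving limits, spend the whole fat allowance on bell pepper: 112 g / 1 g × 153 mg = 17136.0 mg.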